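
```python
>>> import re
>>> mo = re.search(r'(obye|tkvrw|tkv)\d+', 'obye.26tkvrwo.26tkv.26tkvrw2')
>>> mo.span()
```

(22, 28)

`re.search` scans for the first position where the pattern succeeds.
The match spans [22:28] → 'tkvrw2'.
Captured: group 1 = 'tkvrw'.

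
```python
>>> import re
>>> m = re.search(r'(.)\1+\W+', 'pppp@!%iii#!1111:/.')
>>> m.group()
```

'pppp@!%'

A backreference is literal: `\1` must see the identical characters the first group matched.
The match spans [0:7] → 'pppp@!%'.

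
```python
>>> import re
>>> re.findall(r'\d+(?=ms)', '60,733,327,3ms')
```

['3']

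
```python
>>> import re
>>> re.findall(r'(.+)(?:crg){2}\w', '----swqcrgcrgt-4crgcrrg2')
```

['----swq']

This matches one or more of any character (captured); then the literal 'crg' repeated 2 times, then a word character.
Matches: at [0:14] match '----swqcrgcrgt', group 1 = '----swq'.
One capturing group, so `findall` returns just the captured substring from the one match — 1 in all.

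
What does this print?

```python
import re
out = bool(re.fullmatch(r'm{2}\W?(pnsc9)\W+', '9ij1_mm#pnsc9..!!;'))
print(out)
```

`re.fullmatch` is like wrapping the pattern in `^…$` (in single-line mode).
Here the pattern can't cover the whole string, so the call returns None, and `bool(None)` is False.

False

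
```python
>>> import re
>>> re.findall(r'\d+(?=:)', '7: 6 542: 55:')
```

The positive lookaround only admits positions where the adjacent text matches; those characters stay outside the span.
`findall` yields the raw match text (3 of them) because the pattern has no groups.

['7', '542', '55']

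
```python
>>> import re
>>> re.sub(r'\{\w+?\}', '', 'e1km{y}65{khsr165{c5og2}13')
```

Each match is replaced by ''.

'e1km65{khsr16513'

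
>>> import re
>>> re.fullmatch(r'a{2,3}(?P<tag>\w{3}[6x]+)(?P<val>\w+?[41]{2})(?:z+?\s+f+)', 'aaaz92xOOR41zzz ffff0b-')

None

The pattern matches 2 to 3 of a literal 'a'; then exactly 3 of a word character, then one or more of one of [6x] (captured as 'tag'); then one or more of a word character (lazy), then exactly 2 of one of [41] (captured as 'val'); then one or more of the literal 'z' (lazy), then one or more of whitespace, then one or more of a literal 'f' (non-capturing group).
`re.fullmatch` is like wrapping the pattern in `^…$` (in single-line mode).
Here there's no way to consume every character, so the call returns None.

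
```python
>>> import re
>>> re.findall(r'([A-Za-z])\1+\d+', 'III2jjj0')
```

['I', 'j']

After group 1 captures some text, `\1` only succeeds where that same text appears again.
Because there's exactly one group, `findall` drops the full match and keeps group 1 from each hit.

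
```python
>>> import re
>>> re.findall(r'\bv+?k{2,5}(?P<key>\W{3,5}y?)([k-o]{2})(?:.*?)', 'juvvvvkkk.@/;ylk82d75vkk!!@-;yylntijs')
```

[]

With 2 capturing groups, `findall` returns a 2-tuple per match.
Nothing in the string satisfies the pattern, so the list is empty.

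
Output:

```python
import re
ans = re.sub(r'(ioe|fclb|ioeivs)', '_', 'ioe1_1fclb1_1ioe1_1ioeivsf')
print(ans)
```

The regex engine tests alternatives in the order written; an earlier branch that matches wins even if a later one would match more.
Matches: at [0:3] → 'ioe'; at [6:10] → 'fclb'; at [13:16] → 'ioe'; at [19:22] → 'ioe'.
Each match is replaced by '_'.

_1_1_1_1_1_1_ivsf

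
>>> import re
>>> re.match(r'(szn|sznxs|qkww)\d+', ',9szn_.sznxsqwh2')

None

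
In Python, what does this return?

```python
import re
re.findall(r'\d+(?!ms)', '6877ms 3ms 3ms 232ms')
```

['687', '23']

Because the assertion is negative and zero-width, positions next to the forbidden text are skipped.
Walking the string: at [0:3] → '687'; at [15:17] → '23'.
`findall` yields the raw match text (2 of them) because the pattern has no groups.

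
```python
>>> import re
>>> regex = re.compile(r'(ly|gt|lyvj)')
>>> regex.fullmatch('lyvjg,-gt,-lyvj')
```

`re.fullmatch` is like wrapping the pattern in `^…$` (in single-line mode).
Here the string isn't matched end-to-end, so the call returns None.

None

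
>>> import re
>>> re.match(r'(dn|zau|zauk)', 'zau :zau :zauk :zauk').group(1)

With `match`, the pattern is implicitly anchored at the beginning.
The match spans [0:3] → 'zau'.
Captured: group 1 = 'zau'.

'zau'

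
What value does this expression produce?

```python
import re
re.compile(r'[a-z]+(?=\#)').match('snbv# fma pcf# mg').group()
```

'snbv'

`re.match` only tries the pattern at the start of the string.
The match spans [0:4] → 'snbv'.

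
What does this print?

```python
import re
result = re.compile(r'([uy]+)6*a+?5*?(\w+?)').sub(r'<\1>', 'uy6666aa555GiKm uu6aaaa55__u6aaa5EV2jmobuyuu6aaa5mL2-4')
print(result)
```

This matches one or more of one of [uy] (captured); then zero or more of a literal '6', then one or more of the literal 'a' (lazy), then zero or more of a literal '5' (lazy); then one or more of a word character (lazy) (captured).
Matches: at [0:8] → 'uy6666aa'; at [16:21] → 'uu6aa'; at [27:31] → 'u6aa'; at [40:47] → 'uyuu6aa'.
Each match is replaced using the text its own group 1 captured.

<uy>555GiKm <uu>aa55__<u>a5EV2jmob<uyuu>a5mL2-4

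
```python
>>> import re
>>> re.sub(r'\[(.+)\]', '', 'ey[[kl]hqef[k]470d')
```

Matches: at [2:14] → '[[kl]hqef[k]'.
Every occurrence is swapped for ''.

'ey470d'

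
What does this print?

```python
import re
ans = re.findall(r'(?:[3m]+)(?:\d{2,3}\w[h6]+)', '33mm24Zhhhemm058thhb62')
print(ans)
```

['33mm24Zhhh', 'mm058thh']

The pattern matches one or more of one of [3m] (non-capturing group); then 2 to 3 of a digit, then a word character, then one or more of one of [h6] (non-capturing group).
Since nothing is captured, `findall` lists the 2 matched substrings directly.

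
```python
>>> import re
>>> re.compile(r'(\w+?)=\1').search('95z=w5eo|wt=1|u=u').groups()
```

The match spans [14:17] → 'u=u'.
Captured: group 1 = 'u'.

('u',)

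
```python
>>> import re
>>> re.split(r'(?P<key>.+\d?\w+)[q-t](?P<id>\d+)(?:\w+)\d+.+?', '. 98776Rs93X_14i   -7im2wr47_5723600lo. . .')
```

['', '. 98776Rs93X_14i   -7im2w', '47', 'o. . .']

This matches one or more of any character, then optionally a digit, then one or more of a word character (captured as 'key'); then a character in [q-t]; then one or more of a digit (captured as 'id'); then one or more of a word character (non-capturing group); then one or more of a digit, then one or more of any character (lazy).
Matches to split on: at [0:37] → '. 98776Rs93X_14i   -7im2wr47_5723600l'.
Because the pattern has a capturing group, `split` also inserts each captured text between the pieces.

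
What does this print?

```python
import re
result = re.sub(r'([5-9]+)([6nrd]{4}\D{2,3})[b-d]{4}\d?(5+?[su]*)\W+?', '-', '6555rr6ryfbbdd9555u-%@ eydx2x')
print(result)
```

-%@ eydx2x

This matches one or more of a character in [5-9] (captured); then exactly 4 of one of [6nrd], then 2 to 3 of a non-digit (captured); then exactly 4 of a character in [b-d], then optionally a digit; then one or more of the literal '5' (lazy), then zero or more of one of [su] (captured); then one or more of a non-word character (lazy).
The `?` after the quantifier makes it lazy — it takes as little as possible before letting the rest of the pattern try.
Matches: at [0:20] → '6555rr6ryfbbdd9555u-'.
`sub` substitutes '-' at each match site.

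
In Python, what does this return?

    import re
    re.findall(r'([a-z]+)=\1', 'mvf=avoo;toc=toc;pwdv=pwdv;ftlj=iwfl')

After group 1 captures some text, `\1` only succeeds where that same text appears again.
Because there's exactly one group, `findall` drops the full match and keeps group 1 from each hit.

['toc', 'pwdv']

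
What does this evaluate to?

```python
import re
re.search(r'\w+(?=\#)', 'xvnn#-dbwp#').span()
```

(0, 4)

The lookaround is zero-width — it requires the adjacent text to match without consuming it, so the asserted text isn't part of the match.
`search` walks the string left to right and returns the first match it finds.
The match spans [0:4] → 'xvnn'.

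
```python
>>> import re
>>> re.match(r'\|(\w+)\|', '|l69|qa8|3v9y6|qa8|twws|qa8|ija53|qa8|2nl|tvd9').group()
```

'|l69|'

With `match`, the pattern is implicitly anchored at the beginning.
The match spans [0:5] → '|l69|'.
Captured: group 1 = 'l69'.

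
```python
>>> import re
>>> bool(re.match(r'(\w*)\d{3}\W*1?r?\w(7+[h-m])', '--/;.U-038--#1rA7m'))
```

`re.match` won't scan ahead — the pattern has to work from the very first character.
Here position 0 doesn't satisfy it, so the call returns None, and `bool(None)` is False.

False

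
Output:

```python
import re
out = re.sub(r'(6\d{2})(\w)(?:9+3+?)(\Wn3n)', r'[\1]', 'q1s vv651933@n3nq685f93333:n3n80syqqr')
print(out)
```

q1s vv651933@n3nq[685]80syqqr

Pattern: the literal '6', then exactly 2 of a digit (captured); then a word character (captured); then one or more of a literal '9', then one or more of the literal '3' (lazy) (non-capturing group); then a non-word character, then the literal 'n3n' (captured).
Matches: at [17:30] → '685f93333:n3n'.
Each match is replaced using the text its own group 1 captured.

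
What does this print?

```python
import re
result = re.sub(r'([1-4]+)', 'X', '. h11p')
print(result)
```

. hXp

This matches one or more of a character in [1-4] (captured).
Each match is replaced by 'X'.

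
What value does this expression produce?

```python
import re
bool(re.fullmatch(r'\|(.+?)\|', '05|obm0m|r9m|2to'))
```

`re.fullmatch` is like wrapping the pattern in `^…$` (in single-line mode).
Here there's no way to consume every character, so the call returns None, and `bool(None)` is False.

False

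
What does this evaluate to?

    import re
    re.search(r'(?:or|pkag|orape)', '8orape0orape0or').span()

Alternation isn't longest-match — the leftmost alternative that fits at this position is chosen.
`re.search` tries every starting position until one works.
The match spans [1:3] → 'or'.

(1, 3)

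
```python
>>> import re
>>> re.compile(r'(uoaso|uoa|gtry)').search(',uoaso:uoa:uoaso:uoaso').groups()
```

('uoaso',)

Alternation isn't longest-match — the leftmost alternative that fits at this position is chosen.
`re.search` scans for the first position where the pattern succeeds.
The match spans [1:6] → 'uoaso'.
Captured: group 1 = 'uoaso'.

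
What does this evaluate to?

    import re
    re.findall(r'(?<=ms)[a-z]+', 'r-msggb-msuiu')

The `(?=…)`/`(?<=…)` assertion just peeks at neighbouring text; it doesn't advance the match position.
Matches: at [4:7] → 'ggb'; at [10:13] → 'uiu'.
`findall` yields the raw match text (2 of them) because the pattern has no groups.

['ggb', 'uiu']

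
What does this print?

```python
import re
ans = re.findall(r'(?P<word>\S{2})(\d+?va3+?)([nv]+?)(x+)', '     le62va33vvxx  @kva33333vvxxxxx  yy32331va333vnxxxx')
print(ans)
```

This matches exactly 2 of a non-whitespace character (captured as 'word'); then one or more of a digit (lazy), then the literal 'va', then one or more of a literal '3' (lazy) (captured); then one or more of one of [nv] (lazy) (captured); then one or more of a literal 'x' (captured).
Walking the string: at [5:17] match 'le62va33vvxx', groups = ('le', '62va33', 'vv', 'xx'); at [37:55] match 'yy32331va333vnxxxx', groups = ('yy', '32331va333', 'vn', 'xxxx').
`findall` packs the 4 group values into a tuple for every match.

[('le', '62va33', 'vv', 'xx'), ('yy', '32331va333', 'vn', 'xxxx')]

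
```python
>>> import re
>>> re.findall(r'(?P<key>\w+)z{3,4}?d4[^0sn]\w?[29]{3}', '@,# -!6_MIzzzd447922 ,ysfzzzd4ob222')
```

This matches one or more of a word character (captured as 'key'); then 3 to 4 of the literal 'z' (lazy), then the literal 'd4', then any character except [0sn]; then optionally a word character, then exactly 3 of one of [29].
With a single group, `findall` returns only what that group captured — 2 items.

['6_MI', 'ysf']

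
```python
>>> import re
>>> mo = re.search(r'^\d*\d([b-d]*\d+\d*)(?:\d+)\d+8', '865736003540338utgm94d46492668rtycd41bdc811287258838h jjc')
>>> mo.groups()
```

('0',)

The pattern matches anchored at the start of the string; then zero or more of a digit, then a digit; then zero or more of a character in [b-d], then one or more of a digit, then zero or more of a digit (captured); then one or more of a digit (non-capturing group); then one or more of a digit, then the literal '8'.
Unlike `match`, `search` isn't anchored — it looks for the pattern anywhere in the string.
The match spans [0:15] → '865736003540338'.
Captured: group 1 = '0'.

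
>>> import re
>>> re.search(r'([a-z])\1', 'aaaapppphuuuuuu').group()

'aa'

After group 1 captures some text, `\1` only succeeds where that same text appears again.
The match spans [0:2] → 'aa'.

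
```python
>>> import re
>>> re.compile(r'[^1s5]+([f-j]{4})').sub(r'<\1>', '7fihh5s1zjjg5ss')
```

'<fihh>5s1zjjg5ss'

Pattern: one or more of any character except [1s5]; then exactly 4 of a character in [f-j] (captured).
Matches: at [0:5] → '7fihh'.
Each match is replaced using the text its own group 1 captured.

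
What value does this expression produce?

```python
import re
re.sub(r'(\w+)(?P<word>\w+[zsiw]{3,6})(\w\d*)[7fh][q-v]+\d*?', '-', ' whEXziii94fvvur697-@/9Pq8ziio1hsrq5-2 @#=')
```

' -697-@/-5-2 @#='

This matches one or more of a word character (captured); then one or more of a word character, then 3 to 6 of one of [zsiw] (captured as 'word'); then a word character, then zero or more of a digit (captured); then one of [7fh], then one or more of a character in [q-v], then zero or more of a digit (lazy).
With the lazy modifier that quantifier settles for the fewest repetitions that let the rest of the pattern succeed (the atoms after it are unaffected and can still be greedy).
Matches: at [1:16] → 'whEXziii94fvvur'; at [22:35] → '9Pq8ziio1hsrq'.
Each match is replaced by '-'.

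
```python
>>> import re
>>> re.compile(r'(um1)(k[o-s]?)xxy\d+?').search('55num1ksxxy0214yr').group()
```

'um1ksxxy0'

A `+?`/`*?`/`{m,n}?` starts at its minimum and grows only as far as needed for what follows to match.
The match spans [3:12] → 'um1ksxxy0'.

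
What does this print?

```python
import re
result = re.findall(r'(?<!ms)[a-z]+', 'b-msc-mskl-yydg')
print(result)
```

['b', 'msc', 'mskl', 'yydg']

A negative assertion filters positions out without eating any characters.
With no groups in the pattern, `findall` gives back each whole match — 4 here.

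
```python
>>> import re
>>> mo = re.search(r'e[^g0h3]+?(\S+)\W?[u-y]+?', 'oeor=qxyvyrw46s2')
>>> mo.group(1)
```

This matches the literal 'e', then one or more of any character except [g0h3] (lazy); then one or more of a non-whitespace character (captured); then optionally a non-word character, then one or more of a character in [u-y] (lazy).
A `+?`/`*?`/`{m,n}?` starts at its minimum and grows only as far as needed for what follows to match.
Unlike `match`, `search` isn't anchored — it looks for the pattern anywhere in the string.
The match spans [1:12] → 'eor=qxyvyrw'.
Captured: group 1 = 'r=qxyvyr'.

'r=qxyvyr'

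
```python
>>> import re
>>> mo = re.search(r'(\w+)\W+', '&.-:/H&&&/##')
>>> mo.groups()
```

The pattern matches one or more of a word character (captured); then one or more of a non-word character.
`re.search` tries every starting position until one works.
The match spans [5:12] → 'H&&&/##'.
Captured: group 1 = 'H'.

('H',)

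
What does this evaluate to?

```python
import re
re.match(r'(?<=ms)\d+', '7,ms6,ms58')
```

Because the assertion is zero-width, the text it checks is not consumed and won't appear in the result.
`match` is anchored at position 0; if the pattern doesn't fit there, it returns None.
Here the string doesn't start with a match, so the call returns None.

None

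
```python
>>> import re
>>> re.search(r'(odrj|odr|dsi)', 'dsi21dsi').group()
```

'dsi'

The match spans [0:3] → 'dsi'.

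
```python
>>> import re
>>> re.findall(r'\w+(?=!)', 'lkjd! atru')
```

The lookaround is zero-width — it requires the adjacent text to match without consuming it, so the asserted text isn't part of the match.
With no groups in the pattern, `findall` gives back each whole match — 1 here.

['lkjd']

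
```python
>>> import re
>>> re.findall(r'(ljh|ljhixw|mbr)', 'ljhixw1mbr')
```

Branches in `(...|...)` are attempted left-to-right; the first branch that allows the whole pattern to succeed is taken.
With a single group, `findall` returns only what that group captured — 2 items.

['ljh', 'mbr']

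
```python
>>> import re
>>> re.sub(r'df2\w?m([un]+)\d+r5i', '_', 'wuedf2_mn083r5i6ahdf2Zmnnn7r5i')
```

This matches the literal 'df2', then optionally a word character, then a literal 'm'; then one or more of one of [un] (captured); then one or more of a digit, then the literal 'r5i'.
Every occurrence is swapped for '_'.

'wue_6ah_'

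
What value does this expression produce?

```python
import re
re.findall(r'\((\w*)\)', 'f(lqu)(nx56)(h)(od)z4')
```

Because there's exactly one group, `findall` drops the full match and keeps group 1 from each hit.

['lqu', 'nx56', 'h', 'od']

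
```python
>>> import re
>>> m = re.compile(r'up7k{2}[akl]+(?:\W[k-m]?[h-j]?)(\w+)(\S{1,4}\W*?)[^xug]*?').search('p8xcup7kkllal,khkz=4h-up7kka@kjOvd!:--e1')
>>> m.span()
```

(4, 22)

This matches the literal 'up7', then exactly 2 of the literal 'k', then one or more of one of [akl]; then a non-word character, then optionally a character in [k-m], then optionally a character in [h-j] (non-capturing group); then one or more of a word character (captured); then 1 to 4 of a non-whitespace character, then zero or more of a non-word character (lazy) (captured); then zero or more of any character except [xug] (lazy).
The match spans [4:22] → 'up7kkllal,khkz=4h-'.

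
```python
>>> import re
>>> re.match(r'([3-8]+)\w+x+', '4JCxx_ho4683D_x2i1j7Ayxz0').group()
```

'4JCxx_ho4683D_x2i1j7Ayx'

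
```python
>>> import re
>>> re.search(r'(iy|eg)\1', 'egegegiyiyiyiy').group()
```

'egeg'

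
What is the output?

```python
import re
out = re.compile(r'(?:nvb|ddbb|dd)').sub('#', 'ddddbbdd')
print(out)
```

`|` is ordered: at each position the engine commits to the first alternative that works.
Matches: at [0:2] → 'dd'; at [2:6] → 'ddbb'; at [6:8] → 'dd'.
Every occurrence is swapped for '#'.

###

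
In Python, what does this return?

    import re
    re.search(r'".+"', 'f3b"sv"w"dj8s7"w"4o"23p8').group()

'"sv"w"dj8s7"w"4o"'

`search` walks the string left to right and returns the first match it finds.
The match spans [3:20] → '"sv"w"dj8s7"w"4o"'.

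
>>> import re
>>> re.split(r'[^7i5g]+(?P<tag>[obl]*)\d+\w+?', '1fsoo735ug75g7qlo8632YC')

['', '', 'g75g7', '', 'C']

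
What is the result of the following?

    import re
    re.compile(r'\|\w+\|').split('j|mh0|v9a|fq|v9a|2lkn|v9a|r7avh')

The string is cut at each match, leaving 4 pieces.

['j', 'v9a', 'v9a', 'v9a|r7avh']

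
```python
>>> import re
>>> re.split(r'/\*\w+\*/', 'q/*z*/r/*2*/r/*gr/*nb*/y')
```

Matches to split on: at [1:6] → '/*z*/'; at [7:12] → '/*2*/'; at [17:23] → '/*nb*/'.
Each match becomes a cut point; 4 segments remain.

['q', 'r', 'r/*gr', 'y']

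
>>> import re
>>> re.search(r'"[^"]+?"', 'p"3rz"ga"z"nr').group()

The match spans [1:6] → '"3rz"'.

'"3rz"'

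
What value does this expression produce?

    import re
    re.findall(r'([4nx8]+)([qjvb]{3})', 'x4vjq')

[('x4', 'vjq')]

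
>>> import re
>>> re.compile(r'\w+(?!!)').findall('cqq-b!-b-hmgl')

['cqq', 'b', 'hmgl']

Because the assertion is negative and zero-width, positions next to the forbidden text are skipped.
Scanning left to right: at [0:3] → 'cqq'; at [7:8] → 'b'; at [9:13] → 'hmgl'.
`findall` yields the raw match text (3 of them) because the pattern has no groups.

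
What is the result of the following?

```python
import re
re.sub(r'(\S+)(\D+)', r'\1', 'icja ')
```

'icja'

The pattern matches one or more of a non-whitespace character (captured); then one or more of a non-digit (captured).
Each match is replaced using the text its own group 1 captured.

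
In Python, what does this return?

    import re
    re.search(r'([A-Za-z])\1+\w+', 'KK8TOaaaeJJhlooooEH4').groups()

('K',)

The backreference `\1` re-matches whatever the first group consumed, character for character.
`re.search` scans for the first position where the pattern succeeds.
The match spans [0:20] → 'KK8TOaaaeJJhlooooEH4'.
Captured: group 1 = 'K'.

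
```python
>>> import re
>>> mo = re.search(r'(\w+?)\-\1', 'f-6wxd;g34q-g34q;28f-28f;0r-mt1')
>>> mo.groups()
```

('g34q',)

The backreference `\1` re-matches whatever the first group consumed, character for character.
`search` walks the string left to right and returns the first match it finds.
The match spans [7:16] → 'g34q-g34q'.
Captured: group 1 = 'g34q'.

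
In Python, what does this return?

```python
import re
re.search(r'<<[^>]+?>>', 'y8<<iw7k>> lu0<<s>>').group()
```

'<<iw7k>>'

`search` walks the string left to right and returns the first match it finds.
The match spans [2:10] → '<<iw7k>>'.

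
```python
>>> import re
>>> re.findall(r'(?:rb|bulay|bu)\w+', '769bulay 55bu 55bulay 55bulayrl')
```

['bulay', 'bulay', 'bulayrl']

With no groups in the pattern, `findall` gives back each whole match — 3 here.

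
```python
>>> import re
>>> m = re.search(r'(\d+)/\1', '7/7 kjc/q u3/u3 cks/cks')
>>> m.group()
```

'7/7'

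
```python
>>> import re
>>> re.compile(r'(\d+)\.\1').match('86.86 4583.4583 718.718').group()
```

'86.86'

The backreference `\1` re-matches whatever the first group consumed, character for character.
`re.match` only tries the pattern at the start of the string.
The match spans [0:5] → '86.86'.
Captured: group 1 = '86'.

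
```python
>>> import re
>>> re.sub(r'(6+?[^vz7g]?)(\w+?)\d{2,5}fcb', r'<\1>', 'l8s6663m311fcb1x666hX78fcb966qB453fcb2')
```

'l8s<66>1x<66>9<66>2'

Pattern: one or more of the literal '6' (lazy), then optionally any character except [vz7g] (captured); then one or more of a word character (lazy) (captured); then 2 to 5 of a digit, then the literal 'fcb'.
A `+?`/`*?`/`{m,n}?` starts at its minimum and grows only as far as needed for what follows to match.
Matches: at [3:14] → '6663m311fcb'; at [16:26] → '666hX78fcb'; at [27:37] → '66qB453fcb'.
The replacement refers to a captured group, so each match is rewritten using its own captured text.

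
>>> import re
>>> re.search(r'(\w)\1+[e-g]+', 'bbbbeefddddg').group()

`\1` is not a pattern — it's the concrete string captured by group 1, re-applied verbatim.
The match spans [0:7] → 'bbbbeef'.

'bbbbeef'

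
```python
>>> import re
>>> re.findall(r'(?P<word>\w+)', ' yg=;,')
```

One capturing group, so `findall` returns just the captured substring from the one match — 1 in all.

['yg']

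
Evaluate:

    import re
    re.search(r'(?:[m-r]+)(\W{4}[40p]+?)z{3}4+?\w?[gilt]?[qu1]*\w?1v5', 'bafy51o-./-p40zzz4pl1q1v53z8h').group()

'o-./-p40zzz4pl1q1v5'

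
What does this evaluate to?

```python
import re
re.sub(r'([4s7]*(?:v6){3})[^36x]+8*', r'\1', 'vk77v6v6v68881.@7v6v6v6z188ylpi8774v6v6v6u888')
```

This matches zero or more of one of [4s7], then the literal 'v6' repeated 3 times (captured); then one or more of any character except [36x], then zero or more of a literal '8'.
Matches: at [2:18] → '77v6v6v68881.@7v'; at [32:45] → '774v6v6v6u888'.
Each match is replaced using the text its own group 1 captured.

'vk77v6v6v66v6v6z188ylpi8774v6v6v6'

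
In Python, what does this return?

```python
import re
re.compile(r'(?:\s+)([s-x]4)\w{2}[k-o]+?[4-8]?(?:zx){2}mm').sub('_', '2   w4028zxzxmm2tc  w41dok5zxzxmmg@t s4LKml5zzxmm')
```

'2   w4028zxzxmm2tc_g@t s4LKml5zzxmm'

This matches one or more of whitespace (non-capturing group); then a character in [s-x], then the literal '4' (captured); then exactly 2 of a word character, then one or more of a character in [k-o] (lazy), then optionally a character in [4-8]; then the literal 'zx' repeated 2 times, then the literal 'mm'.
Each match is replaced by '_'.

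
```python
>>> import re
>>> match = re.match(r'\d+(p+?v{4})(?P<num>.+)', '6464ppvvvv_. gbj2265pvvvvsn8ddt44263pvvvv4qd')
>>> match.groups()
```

('ppvvvv', '_. gbj2265pvvvvsn8ddt44263pvvvv4qd')

This matches one or more of a digit; then one or more of the literal 'p' (lazy), then exactly 4 of the literal 'v' (captured); then one or more of any character (captured as 'num').
`match` is anchored at position 0; if the pattern doesn't fit there, it returns None.
The match spans [0:44] → '6464ppvvvv_. gbj2265pvvvvsn8ddt44263pvvvv4qd'.
Captured: group 1 = 'ppvvvv', group 2 = '_. gbj2265pvvvvsn8ddt44263pvvvv4qd'.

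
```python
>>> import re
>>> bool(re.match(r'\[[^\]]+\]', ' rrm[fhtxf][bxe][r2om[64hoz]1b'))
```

`match` is anchored at position 0; if the pattern doesn't fit there, it returns None.
Here the string doesn't start with a match, so the call returns None, and `bool(None)` is False.

False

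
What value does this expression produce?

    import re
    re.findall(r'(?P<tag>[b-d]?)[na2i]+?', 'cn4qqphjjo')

This matches optionally a character in [b-d] (captured as 'tag'); then one or more of one of [na2i] (lazy).
Matches: at [0:2] match 'cn', group 1 = 'c'.
Because there's exactly one group, `findall` drops the full match and keeps group 1 from the one hit.

['c']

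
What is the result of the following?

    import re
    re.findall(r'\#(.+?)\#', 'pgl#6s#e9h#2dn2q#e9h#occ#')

['6s', '2dn2q', 'occ']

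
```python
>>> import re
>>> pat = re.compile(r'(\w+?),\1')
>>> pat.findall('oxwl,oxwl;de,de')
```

['oxwl', 'de']

A backreference is literal: `\1` must see the identical characters the first group matched.
With a single group, `findall` returns only what that group captured — 2 items.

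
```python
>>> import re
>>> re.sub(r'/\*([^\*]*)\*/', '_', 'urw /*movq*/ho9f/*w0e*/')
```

'urw _ho9f_'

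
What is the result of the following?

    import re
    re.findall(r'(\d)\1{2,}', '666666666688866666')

['6', '8', '6']

A backreference is literal: `\1` must see the identical characters the first group matched.
`findall` collects group 1 from each match (3 total).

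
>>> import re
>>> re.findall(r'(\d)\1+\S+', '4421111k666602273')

['4']

A backreference is literal: `\1` must see the identical characters the first group matched.
Matches: at [0:17] match '4421111k666602273', group 1 = '4'.
With a single group, `findall` returns only what that group captured — 1 item.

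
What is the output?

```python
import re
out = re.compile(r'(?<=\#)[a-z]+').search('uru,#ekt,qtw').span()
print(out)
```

The `(?=…)`/`(?<=…)` assertion just peeks at neighbouring text; it doesn't advance the match position.
Unlike `match`, `search` isn't anchored — it looks for the pattern anywhere in the string.
The match spans [5:8] → 'ekt'.

(5, 8)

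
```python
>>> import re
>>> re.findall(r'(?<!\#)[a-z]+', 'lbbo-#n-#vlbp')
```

['lbbo', 'lbp']

Because the assertion is negative and zero-width, positions next to the forbidden text are skipped.
Scanning left to right: at [0:4] → 'lbbo'; at [10:13] → 'lbp'.
`findall` yields the raw match text (2 of them) because the pattern has no groups.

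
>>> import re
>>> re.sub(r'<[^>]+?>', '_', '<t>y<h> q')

Matches: at [0:3] → '<t>'; at [4:7] → '<h>'.
`sub` substitutes '_' at each match site.

'_y_ q'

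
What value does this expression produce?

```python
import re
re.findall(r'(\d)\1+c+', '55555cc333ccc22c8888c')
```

['5', '3', '2', '8']

After group 1 captures some text, `\1` only succeeds where that same text appears again.
`findall` collects group 1 from each match (4 total).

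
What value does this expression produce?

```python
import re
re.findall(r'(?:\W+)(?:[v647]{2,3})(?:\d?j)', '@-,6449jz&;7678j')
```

Pattern: one or more of a non-word character (non-capturing group); then 2 to 3 of one of [v647] (non-capturing group); then optionally a digit, then the literal 'j' (non-capturing group).
Scanning left to right: at [0:8] → '@-,6449j'; at [9:16] → '&;7678j'.
With no groups in the pattern, `findall` gives back each whole match — 2 here.

['@-,6449j', '&;7678j']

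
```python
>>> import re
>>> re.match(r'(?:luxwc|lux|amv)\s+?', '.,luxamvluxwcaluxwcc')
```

`re.match` only tries the pattern at the start of the string.
Here the string doesn't start with a match, so the call returns None.

None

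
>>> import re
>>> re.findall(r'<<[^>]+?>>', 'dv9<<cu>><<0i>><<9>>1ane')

['<<cu>>', '<<0i>>', '<<9>>']

With no groups in the pattern, `findall` gives back each whole match — 3 here.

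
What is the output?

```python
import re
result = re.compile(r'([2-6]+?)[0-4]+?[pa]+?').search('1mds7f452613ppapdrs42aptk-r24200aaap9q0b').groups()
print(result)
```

('4526',)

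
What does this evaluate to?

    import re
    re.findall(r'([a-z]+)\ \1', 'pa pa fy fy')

`\1` is not a pattern — it's the concrete string captured by group 1, re-applied verbatim.
`findall` collects group 1 from each match (2 total).

['pa', 'fy']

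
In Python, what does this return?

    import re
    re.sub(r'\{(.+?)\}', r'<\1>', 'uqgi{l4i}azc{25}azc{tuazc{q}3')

'uqgi<l4i>azc<25>azc<tuazc{q>3'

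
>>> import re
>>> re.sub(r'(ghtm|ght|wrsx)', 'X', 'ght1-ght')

Each match is replaced by 'X'.

'X1-X'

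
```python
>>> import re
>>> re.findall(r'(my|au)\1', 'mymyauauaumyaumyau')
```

`\1` is not a pattern — it's the concrete string captured by group 1, re-applied verbatim.
`findall` collects group 1 from each match (2 total).

['my', 'au']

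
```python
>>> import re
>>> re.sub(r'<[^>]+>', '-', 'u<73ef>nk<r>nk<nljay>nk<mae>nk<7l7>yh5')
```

`sub` substitutes '-' at each match site.

'u-nk-nk-nk-nk-yh5'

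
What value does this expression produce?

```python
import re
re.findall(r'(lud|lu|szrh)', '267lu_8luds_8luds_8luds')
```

['lu', 'lud', 'lud', 'lud']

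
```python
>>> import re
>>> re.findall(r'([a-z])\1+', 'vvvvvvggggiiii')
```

After group 1 captures some text, `\1` only succeeds where that same text appears again.
Scanning left to right: at [0:6] match 'vvvvvv', group 1 = 'v'; at [6:10] match 'gggg', group 1 = 'g'; at [10:14] match 'iiii', group 1 = 'i'.
With a single group, `findall` returns only what that group captured — 3 items.

['v', 'g', 'i']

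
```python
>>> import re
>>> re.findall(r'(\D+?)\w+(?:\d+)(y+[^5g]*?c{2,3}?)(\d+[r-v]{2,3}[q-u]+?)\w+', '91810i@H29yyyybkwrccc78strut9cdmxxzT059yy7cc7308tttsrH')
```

This matches one or more of a non-digit (lazy) (captured); then one or more of a word character; then one or more of a digit (non-capturing group); then one or more of a literal 'y', then zero or more of any character except [5g] (lazy), then 2 to 3 of the literal 'c' (lazy) (captured); then one or more of a digit, then 2 to 3 of a character in [r-v], then one or more of a character in [q-u] (lazy) (captured); then one or more of a word character.
Walking the string: at [5:54] match 'i@H29yyyybkwrccc78strut9cdmxxzT059yy7cc7308tttsrH', groups = ('i@', 'yy7cc', '7308ttts').
`findall` packs the 3 group values into a tuple for every match.

[('i@', 'yy7cc', '7308ttts')]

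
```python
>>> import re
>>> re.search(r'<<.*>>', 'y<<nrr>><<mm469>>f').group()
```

'<<nrr>><<mm469>>'

Unlike `match`, `search` isn't anchored — it looks for the pattern anywhere in the string.
The match spans [1:17] → '<<nrr>><<mm469>>'.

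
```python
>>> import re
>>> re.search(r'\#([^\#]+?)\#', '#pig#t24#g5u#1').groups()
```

Unlike `match`, `search` isn't anchored — it looks for the pattern anywhere in the string.
The match spans [0:5] → '#pig#'.
Captured: group 1 = 'pig'.

('pig',)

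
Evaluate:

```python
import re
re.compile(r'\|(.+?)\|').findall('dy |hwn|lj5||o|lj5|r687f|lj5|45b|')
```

With the lazy modifier that quantifier settles for the fewest repetitions that let the rest of the pattern succeed (the atoms after it are unaffected and can still be greedy).
`findall` collects group 1 from each match (4 total).

['hwn', '|o', 'r687f', '45b']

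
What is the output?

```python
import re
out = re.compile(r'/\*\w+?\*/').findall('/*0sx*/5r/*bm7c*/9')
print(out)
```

With no groups in the pattern, `findall` gives back each whole match — 2 here.

['/*0sx*/', '/*bm7c*/']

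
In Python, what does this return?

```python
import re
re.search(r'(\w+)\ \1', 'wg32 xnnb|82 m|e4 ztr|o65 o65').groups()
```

('o65',)

The match spans [22:29] → 'o65 o65'.
Captured: group 1 = 'o65'.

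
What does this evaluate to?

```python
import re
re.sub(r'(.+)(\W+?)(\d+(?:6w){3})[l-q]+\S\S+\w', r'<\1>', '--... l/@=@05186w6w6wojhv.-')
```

'<--... l/@=>.-'

The pattern matches one or more of any character (captured); then one or more of a non-word character (lazy) (captured); then one or more of a digit, then the literal '6w' repeated 3 times (captured); then one or more of a character in [l-q], then a non-whitespace character; then one or more of a non-whitespace character, then a word character.
Each match is replaced using the text its own group 1 captured.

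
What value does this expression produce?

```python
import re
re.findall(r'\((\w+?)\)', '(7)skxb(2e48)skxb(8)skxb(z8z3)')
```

Matches: at [0:3] match '(7)', group 1 = '7'; at [7:13] match '(2e48)', group 1 = '2e48'; at [17:20] match '(8)', group 1 = '8'; at [24:30] match '(z8z3)', group 1 = 'z8z3'.
Because there's exactly one group, `findall` drops the full match and keeps group 1 from each hit.

['7', '2e48', '8', 'z8z3']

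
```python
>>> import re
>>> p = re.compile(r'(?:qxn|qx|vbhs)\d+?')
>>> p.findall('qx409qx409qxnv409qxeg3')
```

['qx4', 'qx4']

Walking the string: at [0:3] → 'qx4'; at [5:8] → 'qx4'.
`findall` yields the raw match text (2 of them) because the pattern has no groups.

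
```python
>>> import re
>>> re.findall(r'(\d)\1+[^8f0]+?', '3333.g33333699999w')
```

['3', '3', '9']

After group 1 captures some text, `\1` only succeeds where that same text appears again.
Scanning left to right: at [0:5] match '3333.', group 1 = '3'; at [6:12] match '333336', group 1 = '3'; at [12:18] match '99999w', group 1 = '9'.
One capturing group, so `findall` returns just the captured substring from each match — 3 in all.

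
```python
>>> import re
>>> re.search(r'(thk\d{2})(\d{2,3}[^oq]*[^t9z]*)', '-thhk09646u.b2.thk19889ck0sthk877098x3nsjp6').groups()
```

('thk19', '889ck0sthk877098x3nsjp6')

Pattern: the literal 'thk', then exactly 2 of a digit (captured); then 2 to 3 of a digit, then zero or more of any character except [oq], then zero or more of any character except [t9z] (captured).
Unlike `match`, `search` isn't anchored — it looks for the pattern anywhere in the string.
The match spans [15:43] → 'thk19889ck0sthk877098x3nsjp6'.
Captured: group 1 = 'thk19', group 2 = '889ck0sthk877098x3nsjp6'.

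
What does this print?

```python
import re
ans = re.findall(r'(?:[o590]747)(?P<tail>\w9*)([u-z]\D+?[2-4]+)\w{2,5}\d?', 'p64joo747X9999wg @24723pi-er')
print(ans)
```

With 2 capturing groups, `findall` returns a 2-tuple per match.

[('X9999', 'wg @24')]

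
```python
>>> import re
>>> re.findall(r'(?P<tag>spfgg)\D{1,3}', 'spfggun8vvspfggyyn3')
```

['spfgg', 'spfgg']

The pattern matches the literal 'sp', then the literal 'fgg' (captured as 'tag'); then 1 to 3 of a non-digit.
One capturing group, so `findall` returns just the captured substring from each match — 2 in all.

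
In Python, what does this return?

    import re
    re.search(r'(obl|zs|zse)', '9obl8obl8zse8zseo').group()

`re.search` scans for the first position where the pattern succeeds.
The match spans [1:4] → 'obl'.
Captured: group 1 = 'obl'.

'obl'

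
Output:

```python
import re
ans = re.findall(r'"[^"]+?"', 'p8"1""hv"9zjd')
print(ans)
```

Walking the string: at [2:5] → '"1"'; at [5:9] → '"hv"'.
`findall` yields the raw match text (2 of them) because the pattern has no groups.

['"1"', '"hv"']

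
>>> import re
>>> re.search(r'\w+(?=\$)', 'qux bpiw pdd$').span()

The lookaround is zero-width — it requires the adjacent text to match without consuming it, so the asserted text isn't part of the match.
`search` walks the string left to right and returns the first match it finds.
The match spans [9:12] → 'pdd'.

(9, 12)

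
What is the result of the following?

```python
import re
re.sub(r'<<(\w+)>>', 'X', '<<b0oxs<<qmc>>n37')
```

'<<b0oxsXn37'

Matches: at [7:14] → '<<qmc>>'.
Every occurrence is swapped for 'X'.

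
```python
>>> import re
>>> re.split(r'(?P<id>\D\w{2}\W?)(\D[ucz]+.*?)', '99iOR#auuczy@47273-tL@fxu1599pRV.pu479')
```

`re.split` interleaves the captured-group text with the surrounding fragments.

['99', 'iOR#', 'auucz', 'y@47273-tL@fxu1599', 'pRV.', 'pu', '479']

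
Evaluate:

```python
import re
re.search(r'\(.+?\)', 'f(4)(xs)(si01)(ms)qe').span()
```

(1, 4)

`re.search` tries every starting position until one works.
The match spans [1:4] → '(4)'.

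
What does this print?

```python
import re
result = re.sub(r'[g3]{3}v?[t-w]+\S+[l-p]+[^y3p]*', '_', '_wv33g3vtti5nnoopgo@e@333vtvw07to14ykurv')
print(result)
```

The pattern matches exactly 3 of one of [g3], then optionally the literal 'v'; then one or more of a character in [t-w]; then one or more of a non-whitespace character, then one or more of a character in [l-p], then zero or more of any character except [y3p].
Matches: at [4:35] → '3g3vtti5nnoopgo@e@333vtvw07to14'.
`sub` substitutes '_' at each match site.

_wv3_ykurv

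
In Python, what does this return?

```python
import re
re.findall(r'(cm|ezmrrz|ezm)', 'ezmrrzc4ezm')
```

['ezmrrz', 'ezm']

The regex engine tests alternatives in the order written; an earlier branch that matches wins even if a later one would match more.
Matches: at [0:6] match 'ezmrrz', group 1 = 'ezmrrz'; at [8:11] match 'ezm', group 1 = 'ezm'.
With a single group, `findall` returns only what that group captured — 2 items.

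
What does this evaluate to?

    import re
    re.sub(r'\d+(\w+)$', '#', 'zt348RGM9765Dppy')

'zt#'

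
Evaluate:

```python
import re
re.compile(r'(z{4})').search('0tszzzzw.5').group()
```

'zzzz'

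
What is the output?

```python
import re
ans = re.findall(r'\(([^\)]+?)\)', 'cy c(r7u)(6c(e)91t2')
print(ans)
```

['r7u', '6c(e']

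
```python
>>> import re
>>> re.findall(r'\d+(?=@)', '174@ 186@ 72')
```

The lookaround is zero-width — it requires the adjacent text to match without consuming it, so the asserted text isn't part of the match.
With no groups in the pattern, `findall` gives back each whole match — 2 here.

['174', '186']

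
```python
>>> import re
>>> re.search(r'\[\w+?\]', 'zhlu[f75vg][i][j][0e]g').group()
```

'[f75vg]'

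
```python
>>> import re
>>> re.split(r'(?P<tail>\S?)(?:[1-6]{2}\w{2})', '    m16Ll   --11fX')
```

This matches optionally a non-whitespace character (captured as 'tail'); then exactly 2 of a character in [1-6], then exactly 2 of a word character (non-capturing group).
The group in the pattern means `split` returns the separators' captures alongside the pieces.

['    ', 'm', '   -', '-', '']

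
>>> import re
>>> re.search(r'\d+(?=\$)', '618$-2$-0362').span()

Lookahead/lookbehind check context without consuming it, so the matched span excludes the asserted characters.
`re.search` tries every starting position until one works.
The match spans [0:3] → '618'.

(0, 3)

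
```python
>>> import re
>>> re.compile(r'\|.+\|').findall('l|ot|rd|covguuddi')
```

['|ot|rd|']

`findall` yields the raw match text (1 of them) because the pattern has no groups.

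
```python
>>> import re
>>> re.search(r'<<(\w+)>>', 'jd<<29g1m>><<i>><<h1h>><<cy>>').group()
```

'<<29g1m>>'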